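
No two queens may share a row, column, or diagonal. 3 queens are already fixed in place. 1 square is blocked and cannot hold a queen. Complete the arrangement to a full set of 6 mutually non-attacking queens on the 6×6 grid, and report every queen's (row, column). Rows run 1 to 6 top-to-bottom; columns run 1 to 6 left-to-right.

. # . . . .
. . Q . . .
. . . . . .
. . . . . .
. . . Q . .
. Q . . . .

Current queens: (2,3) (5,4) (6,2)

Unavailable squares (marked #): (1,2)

(1,5) (2,3) (3,1) (4,6) (5,4) (6,2)

Row 1: attacked by (2,3)→{2,3,4}; (5,4)→{4}; (6,2)→{2}. Blocked: 2. Safe: 1, 5, 6. Place at column 5.
Row 3: attacked by (1,5)→{3,5}; (2,3)→{2,3,4}; (5,4)→{2,4,6}; (6,2)→{2,5}. Safe: 1. Place at column 1.
Row 4: attacked by (1,5)→{2,5}; (2,3)→{1,3,5}; (3,1)→{1,2}; (5,4)→{3,4,5}; (6,2)→{2,4}. Safe: 6. Place at column 6.
Columns [5, 3, 1, 6, 4, 2], r−c [-4, -1, 2, -2, 1, 4], r+c [6, 5, 4, 10, 9, 8] are all distinct, so no two queens attack.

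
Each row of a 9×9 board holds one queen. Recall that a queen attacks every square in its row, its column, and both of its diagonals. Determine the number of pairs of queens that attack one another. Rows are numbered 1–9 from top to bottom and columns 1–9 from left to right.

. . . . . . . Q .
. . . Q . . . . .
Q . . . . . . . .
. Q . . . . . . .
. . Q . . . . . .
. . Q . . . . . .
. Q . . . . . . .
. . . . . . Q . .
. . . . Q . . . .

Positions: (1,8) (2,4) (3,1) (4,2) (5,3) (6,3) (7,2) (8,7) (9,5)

9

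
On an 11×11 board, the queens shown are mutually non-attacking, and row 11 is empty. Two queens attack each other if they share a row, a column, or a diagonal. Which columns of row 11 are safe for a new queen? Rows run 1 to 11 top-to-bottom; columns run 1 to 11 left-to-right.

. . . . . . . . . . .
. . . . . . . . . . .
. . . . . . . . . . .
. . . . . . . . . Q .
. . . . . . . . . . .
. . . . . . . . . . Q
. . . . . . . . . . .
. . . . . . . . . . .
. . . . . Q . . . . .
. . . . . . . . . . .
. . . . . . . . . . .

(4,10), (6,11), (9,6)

columns 1, 2, 5, 7, 9

(4,10) attacks row 11 at column 10 and diagonals 3.
(6,11) attacks row 11 at column 11 and diagonals 6.
(9,6) attacks row 11 at column 6 and diagonals 4, 8.
Attacked columns: {3, 4, 6, 8, 10, 11}. Safe: {1, 2, 5, 7, 9}.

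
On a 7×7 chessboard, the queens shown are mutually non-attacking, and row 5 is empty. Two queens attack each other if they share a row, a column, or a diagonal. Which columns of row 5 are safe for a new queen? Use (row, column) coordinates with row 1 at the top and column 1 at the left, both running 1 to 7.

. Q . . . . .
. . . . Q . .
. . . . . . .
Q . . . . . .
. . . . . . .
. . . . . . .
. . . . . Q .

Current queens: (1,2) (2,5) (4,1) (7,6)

(1,2) attacks row 5 at column 2 and diagonals 6.
(2,5) attacks row 5 at column 5 and diagonals 2.
(4,1) attacks row 5 at column 1 and diagonals 2.
(7,6) attacks row 5 at column 6 and diagonals 4.
Attacked columns: {1, 2, 4, 5, 6}. Safe: {3, 7}.

columns 3, 7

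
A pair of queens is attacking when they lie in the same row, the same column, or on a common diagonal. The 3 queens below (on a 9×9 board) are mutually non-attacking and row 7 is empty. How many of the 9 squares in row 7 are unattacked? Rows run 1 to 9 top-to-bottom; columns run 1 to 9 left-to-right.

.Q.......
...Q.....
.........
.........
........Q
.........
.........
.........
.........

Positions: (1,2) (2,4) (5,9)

4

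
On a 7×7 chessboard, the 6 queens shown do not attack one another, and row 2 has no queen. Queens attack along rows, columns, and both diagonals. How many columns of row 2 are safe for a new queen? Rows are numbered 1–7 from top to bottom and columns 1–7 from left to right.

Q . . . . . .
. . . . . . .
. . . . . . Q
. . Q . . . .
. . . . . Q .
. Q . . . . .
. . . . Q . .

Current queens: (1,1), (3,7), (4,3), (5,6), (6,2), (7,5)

(1,1) attacks row 2 at column 1 and diagonals 2.
(3,7) attacks row 2 at column 7 and diagonals 6.
(4,3) attacks row 2 at column 3 and diagonals 1, 5.
(5,6) attacks row 2 at column 6 and diagonals 3.
(6,2) attacks row 2 at column 2 and diagonals 6.
(7,5) attacks row 2 at column 5.
Attacked columns: {1, 2, 3, 5, 6, 7}. Safe: {4}.

1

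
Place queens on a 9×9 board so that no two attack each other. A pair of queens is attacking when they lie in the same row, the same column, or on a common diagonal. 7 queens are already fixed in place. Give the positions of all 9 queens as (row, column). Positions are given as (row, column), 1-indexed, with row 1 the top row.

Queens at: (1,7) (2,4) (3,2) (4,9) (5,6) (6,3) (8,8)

Row 7: attacked by (1,7)→{1,7}; (2,4)→{4,9}; (3,2)→{2,6}; (4,9)→{6,9}; (5,6)→{4,6,8}; (6,3)→{2,3,4}; (8,8)→{7,8,9}. Safe: 5. Place at column 5.
Row 9: attacked by (1,7)→{7}; (2,4)→{4}; (3,2)→{2,8}; (4,9)→{4,9}; (5,6)→{2,6}; (6,3)→{3,6}; (7,5)→{3,5,7}; (8,8)→{7,8,9}. Safe: 1. Place at column 1.
Columns [7, 4, 2, 9, 6, 3, 5, 8, 1], r−c [-6, -2, 1, -5, -1, 3, 2, 0, 8], r+c [8, 6, 5, 13, 11, 9, 12, 16, 10] are all distinct, so no two queens attack.

(1,7) (2,4) (3,2) (4,9) (5,6) (6,3) (7,5) (8,8) (9,1)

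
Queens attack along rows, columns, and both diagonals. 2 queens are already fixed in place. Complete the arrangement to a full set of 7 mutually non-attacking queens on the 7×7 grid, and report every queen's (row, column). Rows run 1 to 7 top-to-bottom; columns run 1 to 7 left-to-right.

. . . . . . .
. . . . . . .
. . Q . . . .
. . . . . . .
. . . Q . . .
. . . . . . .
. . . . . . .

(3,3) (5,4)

Row 1: attacked by (3,3)→{1,3,5}; (5,4)→{4}. Safe: 2, 6, 7. Place at column 2.
Row 2: attacked by (1,2)→{1,2,3}; (3,3)→{2,3,4}; (5,4)→{1,4,7}. Safe: 5, 6. Place at column 6.
Row 4: attacked by (1,2)→{2,5}; (2,6)→{4,6}; (3,3)→{2,3,4}; (5,4)→{3,4,5}. Safe: 1, 7. Place at column 7.
Row 6: attacked by (1,2)→{2,7}; (2,6)→{2,6}; (3,3)→{3,6}; (4,7)→{5,7}; (5,4)→{3,4,5}. Safe: 1. Place at column 1.
Row 7: attacked by (1,2)→{2}; (2,6)→{1,6}; (3,3)→{3,7}; (4,7)→{4,7}; (5,4)→{2,4,6}; (6,1)→{1,2}. Safe: 5. Place at column 5.
Columns [2, 6, 3, 7, 4, 1, 5], r−c [-1, -4, 0, -3, 1, 5, 2], r+c [3, 8, 6, 11, 9, 7, 12] are all distinct, so no two queens attack.

(1,2) (2,6) (3,3) (4,7) (5,4) (6,1) (7,5)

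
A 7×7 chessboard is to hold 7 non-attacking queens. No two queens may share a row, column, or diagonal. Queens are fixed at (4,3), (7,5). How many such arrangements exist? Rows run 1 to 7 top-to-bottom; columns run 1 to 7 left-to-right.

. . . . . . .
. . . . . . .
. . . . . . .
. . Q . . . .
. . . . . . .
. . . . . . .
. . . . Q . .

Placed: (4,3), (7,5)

Branch on row 1: col 1 → 1; col 2 → 0; col 4 → 0; col 7 → 0.
Sum: 1 + 0 + 0 + 0 = 1.

1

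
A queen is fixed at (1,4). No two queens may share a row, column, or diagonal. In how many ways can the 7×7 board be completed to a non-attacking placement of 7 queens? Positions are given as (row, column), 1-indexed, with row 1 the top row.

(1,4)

6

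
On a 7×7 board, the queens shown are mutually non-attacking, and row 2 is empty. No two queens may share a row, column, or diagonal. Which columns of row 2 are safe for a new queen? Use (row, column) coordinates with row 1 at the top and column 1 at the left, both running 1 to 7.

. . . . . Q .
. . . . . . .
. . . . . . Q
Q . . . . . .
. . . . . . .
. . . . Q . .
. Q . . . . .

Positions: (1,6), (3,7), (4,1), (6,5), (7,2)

columns 4

(1,6) attacks row 2 at column 6 and diagonals 5, 7.
(3,7) attacks row 2 at column 7 and diagonals 6.
(4,1) attacks row 2 at column 1 and diagonals 3.
(6,5) attacks row 2 at column 5 and diagonals 1.
(7,2) attacks row 2 at column 2 and diagonals 7.
Attacked columns: {1, 2, 3, 5, 6, 7}. Safe: {4}.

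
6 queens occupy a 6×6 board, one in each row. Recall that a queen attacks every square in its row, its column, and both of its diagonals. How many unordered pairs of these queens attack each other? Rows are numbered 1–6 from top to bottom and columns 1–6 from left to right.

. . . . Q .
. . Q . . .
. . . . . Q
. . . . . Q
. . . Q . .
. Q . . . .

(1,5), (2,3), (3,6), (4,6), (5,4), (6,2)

2

Same column: (3,6)–(4,6) (column 6).
Same diagonal: (3,6)–(5,4) (|3−5| = |6−4| = 2).
Total attacking pairs: 2.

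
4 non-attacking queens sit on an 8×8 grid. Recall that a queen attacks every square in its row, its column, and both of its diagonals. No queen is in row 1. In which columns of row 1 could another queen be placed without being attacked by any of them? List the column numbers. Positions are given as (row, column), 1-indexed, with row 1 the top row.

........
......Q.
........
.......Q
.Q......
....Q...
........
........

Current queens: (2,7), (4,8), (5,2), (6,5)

(2,7) attacks row 1 at column 7 and diagonals 6, 8.
(4,8) attacks row 1 at column 8 and diagonals 5.
(5,2) attacks row 1 at column 2 and diagonals 6.
(6,5) attacks row 1 at column 5.
Attacked columns: {2, 5, 6, 7, 8}. Safe: {1, 3, 4}.

columns 1, 3, 4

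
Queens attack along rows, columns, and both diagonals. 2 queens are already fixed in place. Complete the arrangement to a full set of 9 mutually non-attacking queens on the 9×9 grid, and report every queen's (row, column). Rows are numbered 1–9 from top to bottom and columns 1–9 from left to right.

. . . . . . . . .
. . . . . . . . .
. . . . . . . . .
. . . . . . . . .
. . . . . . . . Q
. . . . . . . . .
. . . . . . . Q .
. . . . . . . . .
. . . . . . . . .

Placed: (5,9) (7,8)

(1,4) (2,1) (3,3) (4,6) (5,9) (6,2) (7,8) (8,5) (9,7)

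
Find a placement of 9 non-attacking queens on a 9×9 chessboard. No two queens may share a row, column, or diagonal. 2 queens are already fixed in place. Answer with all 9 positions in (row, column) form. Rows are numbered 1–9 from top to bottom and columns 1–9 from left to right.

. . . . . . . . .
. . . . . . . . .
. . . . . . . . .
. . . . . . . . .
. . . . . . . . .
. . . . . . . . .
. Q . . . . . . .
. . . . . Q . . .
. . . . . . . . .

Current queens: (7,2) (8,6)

Row 1: attacked by (7,2)→{2,8}; (8,6)→{6}. Safe: 1, 3, 4, 5, 7, 9. Place at column 9.
Row 2: attacked by (1,9)→{8,9}; (7,2)→{2,7}; (8,6)→{6}. Safe: 1, 3, 4, 5. Place at column 5.
Row 3: attacked by (1,9)→{7,9}; (2,5)→{4,5,6}; (7,2)→{2,6}; (8,6)→{1,6}. Safe: 3, 8. Place at column 8.
Row 4: attacked by (1,9)→{6,9}; (2,5)→{3,5,7}; (3,8)→{7,8,9}; (7,2)→{2,5}; (8,6)→{2,6}. Safe: 1, 4. Place at column 4.
Row 5: attacked by (1,9)→{5,9}; (2,5)→{2,5,8}; (3,8)→{6,8}; (4,4)→{3,4,5}; (7,2)→{2,4}; (8,6)→{3,6,9}. Safe: 1, 7. Place at column 1.
Row 6: attacked by (1,9)→{4,9}; (2,5)→{1,5,9}; (3,8)→{5,8}; (4,4)→{2,4,6}; (5,1)→{1,2}; (7,2)→{1,2,3}; (8,6)→{4,6,8}. Safe: 7. Place at column 7.
Row 9: attacked by (1,9)→{1,9}; (2,5)→{5}; (3,8)→{2,8}; (4,4)→{4,9}; (5,1)→{1,5}; (6,7)→{4,7}; (7,2)→{2,4}; (8,6)→{5,6,7}. Safe: 3. Place at column 3.
Columns [9, 5, 8, 4, 1, 7, 2, 6, 3], r−c [-8, -3, -5, 0, 4, -1, 5, 2, 6], r+c [10, 7, 11, 8, 6, 13, 9, 14, 12] are all distinct, so no two queens attack.

(1,9) (2,5) (3,8) (4,4) (5,1) (6,7) (7,2) (8,6) (9,3)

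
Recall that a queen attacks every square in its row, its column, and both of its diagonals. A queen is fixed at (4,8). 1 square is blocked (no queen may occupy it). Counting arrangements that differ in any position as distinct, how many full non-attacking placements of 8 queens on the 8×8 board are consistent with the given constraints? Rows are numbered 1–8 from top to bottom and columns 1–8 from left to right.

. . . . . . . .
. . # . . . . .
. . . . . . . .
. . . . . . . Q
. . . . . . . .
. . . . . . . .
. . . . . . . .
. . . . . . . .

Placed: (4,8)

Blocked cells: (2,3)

Branch on row 1: col 1 → 1; col 2 → 2; col 3 → 4; col 4 → 5; col 6 → 1; col 7 → 2.
Sum: 1 + 2 + 4 + 5 + 1 + 2 = 15.

15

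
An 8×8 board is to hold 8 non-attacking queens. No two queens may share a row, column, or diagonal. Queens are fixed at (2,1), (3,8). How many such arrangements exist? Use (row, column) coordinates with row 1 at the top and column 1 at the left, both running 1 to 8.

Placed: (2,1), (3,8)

2

Branch on row 1: col 3 → 0; col 4 → 0; col 5 → 2; col 7 → 0.
Sum: 0 + 0 + 2 + 0 = 2.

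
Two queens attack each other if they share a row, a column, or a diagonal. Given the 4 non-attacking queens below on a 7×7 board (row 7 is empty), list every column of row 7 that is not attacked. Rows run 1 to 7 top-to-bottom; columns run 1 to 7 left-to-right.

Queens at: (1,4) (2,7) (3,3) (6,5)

columns 1

(1,4) attacks row 7 at column 4.
(2,7) attacks row 7 at column 7 and diagonals 2.
(3,3) attacks row 7 at column 3 and diagonals 7.
(6,5) attacks row 7 at column 5 and diagonals 4, 6.
Attacked columns: {2, 3, 4, 5, 6, 7}. Safe: {1}.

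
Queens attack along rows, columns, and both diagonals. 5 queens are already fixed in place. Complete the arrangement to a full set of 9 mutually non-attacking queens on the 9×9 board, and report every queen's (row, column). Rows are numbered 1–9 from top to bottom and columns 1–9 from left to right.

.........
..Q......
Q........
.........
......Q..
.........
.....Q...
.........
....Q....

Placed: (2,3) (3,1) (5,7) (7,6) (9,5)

Row 1: attacked by (2,3)→{2,3,4}; (3,1)→{1,3}; (5,7)→{3,7}; (7,6)→{6}; (9,5)→{5}. Safe: 8, 9. Place at column 8.
Row 4: attacked by (1,8)→{5,8}; (2,3)→{1,3,5}; (3,1)→{1,2}; (5,7)→{6,7,8}; (7,6)→{3,6,9}; (9,5)→{5}. Safe: 4. Place at column 4.
Row 6: attacked by (1,8)→{3,8}; (2,3)→{3,7}; (3,1)→{1,4}; (4,4)→{2,4,6}; (5,7)→{6,7,8}; (7,6)→{5,6,7}; (9,5)→{2,5,8}. Safe: 9. Place at column 9.
Row 8: attacked by (1,8)→{1,8}; (2,3)→{3,9}; (3,1)→{1,6}; (4,4)→{4,8}; (5,7)→{4,7}; (6,9)→{7,9}; (7,6)→{5,6,7}; (9,5)→{4,5,6}. Safe: 2. Place at column 2.
Columns [8, 3, 1, 4, 7, 9, 6, 2, 5], r−c [-7, -1, 2, 0, -2, -3, 1, 6, 4], r+c [9, 5, 4, 8, 12, 15, 13, 10, 14] are all distinct, so no two queens attack.

(1,8) (2,3) (3,1) (4,4) (5,7) (6,9) (7,6) (8,2) (9,5)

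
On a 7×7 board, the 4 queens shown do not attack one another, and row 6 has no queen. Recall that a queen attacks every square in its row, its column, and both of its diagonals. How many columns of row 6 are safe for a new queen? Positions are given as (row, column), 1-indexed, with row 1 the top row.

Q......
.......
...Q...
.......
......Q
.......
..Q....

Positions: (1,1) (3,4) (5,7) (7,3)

1

(1,1) attacks row 6 at column 1 and diagonals 6.
(3,4) attacks row 6 at column 4 and diagonals 1, 7.
(5,7) attacks row 6 at column 7 and diagonals 6.
(7,3) attacks row 6 at column 3 and diagonals 2, 4.
Attacked columns: {1, 2, 3, 4, 6, 7}. Safe: {5}.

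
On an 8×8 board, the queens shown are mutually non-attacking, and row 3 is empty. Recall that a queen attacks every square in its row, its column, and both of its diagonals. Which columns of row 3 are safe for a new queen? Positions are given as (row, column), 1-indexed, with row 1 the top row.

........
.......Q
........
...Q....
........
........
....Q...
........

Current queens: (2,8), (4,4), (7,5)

columns 2, 6

(2,8) attacks row 3 at column 8 and diagonals 7.
(4,4) attacks row 3 at column 4 and diagonals 3, 5.
(7,5) attacks row 3 at column 5 and diagonals 1.
Attacked columns: {1, 3, 4, 5, 7, 8}. Safe: {2, 6}.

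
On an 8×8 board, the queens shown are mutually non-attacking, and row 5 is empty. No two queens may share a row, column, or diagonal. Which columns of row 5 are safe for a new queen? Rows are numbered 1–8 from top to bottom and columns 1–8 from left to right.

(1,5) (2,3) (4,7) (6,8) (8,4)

columns 2

(1,5) attacks row 5 at column 5 and diagonals 1.
(2,3) attacks row 5 at column 3 and diagonals 6.
(4,7) attacks row 5 at column 7 and diagonals 6, 8.
(6,8) attacks row 5 at column 8 and diagonals 7.
(8,4) attacks row 5 at column 4 and diagonals 1, 7.
Attacked columns: {1, 3, 4, 5, 6, 7, 8}. Safe: {2}.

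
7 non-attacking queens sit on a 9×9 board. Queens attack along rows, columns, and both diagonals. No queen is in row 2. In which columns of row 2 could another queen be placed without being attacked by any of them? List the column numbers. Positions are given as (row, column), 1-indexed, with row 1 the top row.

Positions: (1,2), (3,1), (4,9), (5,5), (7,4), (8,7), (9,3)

(1,2) attacks row 2 at column 2 and diagonals 1, 3.
(3,1) attacks row 2 at column 1 and diagonals 2.
(4,9) attacks row 2 at column 9 and diagonals 7.
(5,5) attacks row 2 at column 5 and diagonals 2, 8.
(7,4) attacks row 2 at column 4 and diagonals 9.
(8,7) attacks row 2 at column 7 and diagonals 1.
(9,3) attacks row 2 at column 3.
Attacked columns: {1, 2, 3, 4, 5, 7, 8, 9}. Safe: {6}.

columns 6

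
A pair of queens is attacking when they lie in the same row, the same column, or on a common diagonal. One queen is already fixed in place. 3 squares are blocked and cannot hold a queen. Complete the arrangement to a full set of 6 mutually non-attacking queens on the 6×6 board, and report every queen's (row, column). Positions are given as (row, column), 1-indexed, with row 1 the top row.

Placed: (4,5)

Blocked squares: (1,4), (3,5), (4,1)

(1,3) (2,6) (3,2) (4,5) (5,1) (6,4)

Row 1: attacked by (4,5)→{2,5}. Blocked: 4. Safe: 1, 3, 6. Place at column 3.
Row 2: attacked by (1,3)→{2,3,4}; (4,5)→{3,5}. Safe: 1, 6. Place at column 6.
Row 3: attacked by (1,3)→{1,3,5}; (2,6)→{5,6}; (4,5)→{4,5,6}. Blocked: 5. Safe: 2. Place at column 2.
Row 5: attacked by (1,3)→{3}; (2,6)→{3,6}; (3,2)→{2,4}; (4,5)→{4,5,6}. Safe: 1. Place at column 1.
Row 6: attacked by (1,3)→{3}; (2,6)→{2,6}; (3,2)→{2,5}; (4,5)→{3,5}; (5,1)→{1,2}. Safe: 4. Place at column 4.
Columns [3, 6, 2, 5, 1, 4], r−c [-2, -4, 1, -1, 4, 2], r+c [4, 8, 5, 9, 6, 10] are all distinct, so no two queens attack.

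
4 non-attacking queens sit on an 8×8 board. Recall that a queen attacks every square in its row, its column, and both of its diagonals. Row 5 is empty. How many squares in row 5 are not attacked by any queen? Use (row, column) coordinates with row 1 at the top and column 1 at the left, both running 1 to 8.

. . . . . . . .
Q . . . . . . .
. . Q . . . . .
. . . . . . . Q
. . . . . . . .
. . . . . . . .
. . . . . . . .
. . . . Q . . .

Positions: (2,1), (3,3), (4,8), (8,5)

(2,1) attacks row 5 at column 1 and diagonals 4.
(3,3) attacks row 5 at column 3 and diagonals 1, 5.
(4,8) attacks row 5 at column 8 and diagonals 7.
(8,5) attacks row 5 at column 5 and diagonals 2, 8.
Attacked columns: {1, 2, 3, 4, 5, 7, 8}. Safe: {6}.

1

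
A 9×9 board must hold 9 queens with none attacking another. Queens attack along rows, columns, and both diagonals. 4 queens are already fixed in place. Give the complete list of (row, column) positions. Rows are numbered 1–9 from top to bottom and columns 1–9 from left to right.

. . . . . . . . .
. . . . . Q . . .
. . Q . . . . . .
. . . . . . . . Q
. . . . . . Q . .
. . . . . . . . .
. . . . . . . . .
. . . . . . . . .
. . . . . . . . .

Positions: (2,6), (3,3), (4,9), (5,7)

(1,4) (2,6) (3,3) (4,9) (5,7) (6,1) (7,8) (8,2) (9,5)

Row 1: attacked by (2,6)→{5,6,7}; (3,3)→{1,3,5}; (4,9)→{6,9}; (5,7)→{3,7}. Safe: 2, 4, 8. Place at column 4.
Row 6: attacked by (1,4)→{4,9}; (2,6)→{2,6}; (3,3)→{3,6}; (4,9)→{7,9}; (5,7)→{6,7,8}. Safe: 1, 5. Place at column 1.
Row 7: attacked by (1,4)→{4}; (2,6)→{1,6}; (3,3)→{3,7}; (4,9)→{6,9}; (5,7)→{5,7,9}; (6,1)→{1,2}. Safe: 8. Place at column 8.
Row 8: attacked by (1,4)→{4}; (2,6)→{6}; (3,3)→{3,8}; (4,9)→{5,9}; (5,7)→{4,7}; (6,1)→{1,3}; (7,8)→{7,8,9}. Safe: 2. Place at column 2.
Row 9: attacked by (1,4)→{4}; (2,6)→{6}; (3,3)→{3,9}; (4,9)→{4,9}; (5,7)→{3,7}; (6,1)→{1,4}; (7,8)→{6,8}; (8,2)→{1,2,3}. Safe: 5. Place at column 5.
Columns [4, 6, 3, 9, 7, 1, 8, 2, 5], r−c [-3, -4, 0, -5, -2, 5, -1, 6, 4], r+c [5, 8, 6, 13, 12, 7, 15, 10, 14] are all distinct, so no two queens attack.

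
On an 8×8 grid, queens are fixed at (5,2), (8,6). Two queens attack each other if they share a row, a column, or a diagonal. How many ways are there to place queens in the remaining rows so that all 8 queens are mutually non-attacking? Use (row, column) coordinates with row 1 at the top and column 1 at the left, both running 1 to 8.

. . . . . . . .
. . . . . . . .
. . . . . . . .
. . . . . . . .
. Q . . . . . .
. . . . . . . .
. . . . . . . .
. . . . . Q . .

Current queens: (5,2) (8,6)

3

Branch on row 1: col 1 → 0; col 3 → 0; col 4 → 2; col 5 → 1; col 7 → 0; col 8 → 0.
Sum: 0 + 0 + 2 + 1 + 0 + 0 = 3.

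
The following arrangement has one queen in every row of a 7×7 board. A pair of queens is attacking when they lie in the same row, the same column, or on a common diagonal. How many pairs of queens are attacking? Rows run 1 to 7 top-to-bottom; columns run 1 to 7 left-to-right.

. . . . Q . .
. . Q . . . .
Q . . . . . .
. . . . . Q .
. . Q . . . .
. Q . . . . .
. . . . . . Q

3

Same column: (2,3)–(5,3) (column 3).
Same diagonal: (3,1)–(5,3) (|3−5| = |1−3| = 2); (5,3)–(6,2) (|5−6| = |3−2| = 1).
Total attacking pairs: 3.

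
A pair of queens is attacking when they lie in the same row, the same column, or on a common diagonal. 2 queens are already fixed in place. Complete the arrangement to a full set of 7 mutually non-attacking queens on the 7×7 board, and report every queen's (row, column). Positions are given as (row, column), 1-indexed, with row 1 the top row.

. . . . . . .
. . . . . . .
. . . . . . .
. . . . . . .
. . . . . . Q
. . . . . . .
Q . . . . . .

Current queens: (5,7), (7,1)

Row 1: attacked by (5,7)→{3,7}; (7,1)→{1,7}. Safe: 2, 4, 5, 6. Place at column 5.
Row 2: attacked by (1,5)→{4,5,6}; (5,7)→{4,7}; (7,1)→{1,6}. Safe: 2, 3. Place at column 2.
Row 3: attacked by (1,5)→{3,5,7}; (2,2)→{1,2,3}; (5,7)→{5,7}; (7,1)→{1,5}. Safe: 4, 6. Place at column 6.
Row 4: attacked by (1,5)→{2,5}; (2,2)→{2,4}; (3,6)→{5,6,7}; (5,7)→{6,7}; (7,1)→{1,4}. Safe: 3. Place at column 3.
Row 6: attacked by (1,5)→{5}; (2,2)→{2,6}; (3,6)→{3,6}; (4,3)→{1,3,5}; (5,7)→{6,7}; (7,1)→{1,2}. Safe: 4. Place at column 4.
Columns [5, 2, 6, 3, 7, 4, 1], r−c [-4, 0, -3, 1, -2, 2, 6], r+c [6, 4, 9, 7, 12, 10, 8] are all distinct, so no two queens attack.

(1,5) (2,2) (3,6) (4,3) (5,7) (6,4) (7,1)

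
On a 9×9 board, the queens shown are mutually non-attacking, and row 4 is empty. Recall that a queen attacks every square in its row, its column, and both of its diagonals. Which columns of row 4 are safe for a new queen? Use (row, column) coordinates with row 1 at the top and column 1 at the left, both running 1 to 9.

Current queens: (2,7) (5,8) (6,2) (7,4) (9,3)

columns 6

(2,7) attacks row 4 at column 7 and diagonals 5, 9.
(5,8) attacks row 4 at column 8 and diagonals 7, 9.
(6,2) attacks row 4 at column 2 and diagonals 4.
(7,4) attacks row 4 at column 4 and diagonals 1, 7.
(9,3) attacks row 4 at column 3 and diagonals 8.
Attacked columns: {1, 2, 3, 4, 5, 7, 8, 9}. Safe: {6}.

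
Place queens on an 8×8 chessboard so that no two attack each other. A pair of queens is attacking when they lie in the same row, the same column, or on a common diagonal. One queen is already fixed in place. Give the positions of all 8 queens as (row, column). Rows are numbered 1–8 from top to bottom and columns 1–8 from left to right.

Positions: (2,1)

Row 1: attacked by (2,1)→{1,2}. Safe: 3, 4, 5, 6, 7, 8. Place at column 4.
Row 3: attacked by (1,4)→{2,4,6}; (2,1)→{1,2}. Safe: 3, 5, 7, 8. Place at column 5.
Row 4: attacked by (1,4)→{1,4,7}; (2,1)→{1,3}; (3,5)→{4,5,6}. Safe: 2, 8. Place at column 8.
Row 5: attacked by (1,4)→{4,8}; (2,1)→{1,4}; (3,5)→{3,5,7}; (4,8)→{7,8}. Safe: 2, 6. Place at column 6.
Row 6: attacked by (1,4)→{4}; (2,1)→{1,5}; (3,5)→{2,5,8}; (4,8)→{6,8}; (5,6)→{5,6,7}. Safe: 3. Place at column 3.
Row 7: attacked by (1,4)→{4}; (2,1)→{1,6}; (3,5)→{1,5}; (4,8)→{5,8}; (5,6)→{4,6,8}; (6,3)→{2,3,4}. Safe: 7. Place at column 7.
Row 8: attacked by (1,4)→{4}; (2,1)→{1,7}; (3,5)→{5}; (4,8)→{4,8}; (5,6)→{3,6}; (6,3)→{1,3,5}; (7,7)→{6,7,8}. Safe: 2. Place at column 2.
Columns [4, 1, 5, 8, 6, 3, 7, 2], r−c [-3, 1, -2, -4, -1, 3, 0, 6], r+c [5, 3, 8, 12, 11, 9, 14, 10] are all distinct, so no two queens attack.

(1,4) (2,1) (3,5) (4,8) (5,6) (6,3) (7,7) (8,2)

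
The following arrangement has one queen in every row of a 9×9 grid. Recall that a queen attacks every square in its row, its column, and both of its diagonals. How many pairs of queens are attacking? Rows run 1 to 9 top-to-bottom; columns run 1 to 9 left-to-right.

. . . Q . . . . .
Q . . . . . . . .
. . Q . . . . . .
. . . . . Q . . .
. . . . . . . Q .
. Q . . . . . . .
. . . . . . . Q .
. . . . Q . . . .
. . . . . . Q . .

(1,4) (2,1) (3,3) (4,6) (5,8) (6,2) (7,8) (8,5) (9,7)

Same column: (5,8)–(7,8) (column 8).
Same diagonal: (1,4)–(5,8) (|1−5| = |4−8| = 4); (5,8)–(8,5) (|5−8| = |8−5| = 3).
Total attacking pairs: 3.

3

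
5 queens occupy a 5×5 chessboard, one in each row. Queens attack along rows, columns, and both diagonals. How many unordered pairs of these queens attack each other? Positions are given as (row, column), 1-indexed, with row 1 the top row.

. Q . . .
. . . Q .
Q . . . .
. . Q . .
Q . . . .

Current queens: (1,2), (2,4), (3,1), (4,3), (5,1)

Same column: (3,1)–(5,1) (column 1).
Same diagonal: (2,4)–(5,1) (|2−5| = |4−1| = 3).
Total attacking pairs: 2.

2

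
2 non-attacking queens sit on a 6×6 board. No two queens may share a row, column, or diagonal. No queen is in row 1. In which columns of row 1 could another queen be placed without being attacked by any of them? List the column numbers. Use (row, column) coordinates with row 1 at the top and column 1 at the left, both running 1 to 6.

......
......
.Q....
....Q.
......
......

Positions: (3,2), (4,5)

columns 1, 3, 6

(3,2) attacks row 1 at column 2 and diagonals 4.
(4,5) attacks row 1 at column 5 and diagonals 2.
Attacked columns: {2, 4, 5}. Safe: {1, 3, 6}.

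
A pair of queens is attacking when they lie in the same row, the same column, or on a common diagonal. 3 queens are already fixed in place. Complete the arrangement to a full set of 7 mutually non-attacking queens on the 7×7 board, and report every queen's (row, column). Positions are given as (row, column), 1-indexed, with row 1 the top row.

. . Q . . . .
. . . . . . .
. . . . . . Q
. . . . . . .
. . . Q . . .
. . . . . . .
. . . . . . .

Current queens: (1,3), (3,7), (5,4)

(1,3) (2,5) (3,7) (4,2) (5,4) (6,6) (7,1)

Row 2: attacked by (1,3)→{2,3,4}; (3,7)→{6,7}; (5,4)→{1,4,7}. Safe: 5. Place at column 5.
Row 4: attacked by (1,3)→{3,6}; (2,5)→{3,5,7}; (3,7)→{6,7}; (5,4)→{3,4,5}. Safe: 1, 2. Place at column 2.
Row 6: attacked by (1,3)→{3}; (2,5)→{1,5}; (3,7)→{4,7}; (4,2)→{2,4}; (5,4)→{3,4,5}. Safe: 6. Place at column 6.
Row 7: attacked by (1,3)→{3}; (2,5)→{5}; (3,7)→{3,7}; (4,2)→{2,5}; (5,4)→{2,4,6}; (6,6)→{5,6,7}. Safe: 1. Place at column 1.
Columns [3, 5, 7, 2, 4, 6, 1], r−c [-2, -3, -4, 2, 1, 0, 6], r+c [4, 7, 10, 6, 9, 12, 8] are all distinct, so no two queens attack.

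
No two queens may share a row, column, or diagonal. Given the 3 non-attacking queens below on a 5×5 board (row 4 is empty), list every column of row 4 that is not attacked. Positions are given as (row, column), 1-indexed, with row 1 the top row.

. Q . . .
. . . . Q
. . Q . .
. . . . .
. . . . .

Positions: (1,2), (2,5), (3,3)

columns 1

(1,2) attacks row 4 at column 2 and diagonals 5.
(2,5) attacks row 4 at column 5 and diagonals 3.
(3,3) attacks row 4 at column 3 and diagonals 2, 4.
Attacked columns: {2, 3, 4, 5}. Safe: {1}.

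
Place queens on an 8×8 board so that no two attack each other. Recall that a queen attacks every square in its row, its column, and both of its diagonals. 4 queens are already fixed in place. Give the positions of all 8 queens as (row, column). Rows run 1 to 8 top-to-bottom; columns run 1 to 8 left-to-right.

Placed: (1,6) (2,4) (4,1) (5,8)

(1,6) (2,4) (3,7) (4,1) (5,8) (6,2) (7,5) (8,3)

Row 3: attacked by (1,6)→{4,6,8}; (2,4)→{3,4,5}; (4,1)→{1,2}; (5,8)→{6,8}. Safe: 7. Place at column 7.
Row 6: attacked by (1,6)→{1,6}; (2,4)→{4,8}; (3,7)→{4,7}; (4,1)→{1,3}; (5,8)→{7,8}. Safe: 2, 5. Place at column 2.
Row 7: attacked by (1,6)→{6}; (2,4)→{4}; (3,7)→{3,7}; (4,1)→{1,4}; (5,8)→{6,8}; (6,2)→{1,2,3}. Safe: 5. Place at column 5.
Row 8: attacked by (1,6)→{6}; (2,4)→{4}; (3,7)→{2,7}; (4,1)→{1,5}; (5,8)→{5,8}; (6,2)→{2,4}; (7,5)→{4,5,6}. Safe: 3. Place at column 3.
Columns [6, 4, 7, 1, 8, 2, 5, 3], r−c [-5, -2, -4, 3, -3, 4, 2, 5], r+c [7, 6, 10, 5, 13, 8, 12, 11] are all distinct, so no two queens attack.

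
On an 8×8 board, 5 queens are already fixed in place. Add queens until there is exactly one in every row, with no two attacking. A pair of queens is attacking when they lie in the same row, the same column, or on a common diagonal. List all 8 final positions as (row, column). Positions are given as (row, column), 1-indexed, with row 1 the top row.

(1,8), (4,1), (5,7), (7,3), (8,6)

Row 2: attacked by (1,8)→{7,8}; (4,1)→{1,3}; (5,7)→{4,7}; (7,3)→{3,8}; (8,6)→{6}. Safe: 2, 5. Place at column 2.
Row 3: attacked by (1,8)→{6,8}; (2,2)→{1,2,3}; (4,1)→{1,2}; (5,7)→{5,7}; (7,3)→{3,7}; (8,6)→{1,6}. Safe: 4. Place at column 4.
Row 6: attacked by (1,8)→{3,8}; (2,2)→{2,6}; (3,4)→{1,4,7}; (4,1)→{1,3}; (5,7)→{6,7,8}; (7,3)→{2,3,4}; (8,6)→{4,6,8}. Safe: 5. Place at column 5.
Columns [8, 2, 4, 1, 7, 5, 3, 6], r−c [-7, 0, -1, 3, -2, 1, 4, 2], r+c [9, 4, 7, 5, 12, 11, 10, 14] are all distinct, so no two queens attack.

(1,8) (2,2) (3,4) (4,1) (5,7) (6,5) (7,3) (8,6)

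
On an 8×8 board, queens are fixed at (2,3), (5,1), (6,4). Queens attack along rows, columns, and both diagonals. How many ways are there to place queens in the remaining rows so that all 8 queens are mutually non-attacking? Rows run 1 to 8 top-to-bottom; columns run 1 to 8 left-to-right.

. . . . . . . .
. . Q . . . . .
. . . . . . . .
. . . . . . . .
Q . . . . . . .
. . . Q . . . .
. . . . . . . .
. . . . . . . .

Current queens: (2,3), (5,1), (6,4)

2

Branch on row 1: col 6 → 2; col 7 → 0; col 8 → 0.
Sum: 2 + 0 + 0 = 2.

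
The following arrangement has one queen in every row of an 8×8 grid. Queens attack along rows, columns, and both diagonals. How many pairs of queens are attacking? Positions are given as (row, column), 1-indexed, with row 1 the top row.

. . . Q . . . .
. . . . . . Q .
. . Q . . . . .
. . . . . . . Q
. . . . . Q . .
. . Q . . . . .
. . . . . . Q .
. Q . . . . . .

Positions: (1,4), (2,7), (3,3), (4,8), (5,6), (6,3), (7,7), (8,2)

Same column: (2,7)–(7,7) (column 7); (3,3)–(6,3) (column 3).
Same diagonal: (2,7)–(6,3) (|2−6| = |7−3| = 4); (3,3)–(7,7) (|3−7| = |3−7| = 4).
Total attacking pairs: 4.

4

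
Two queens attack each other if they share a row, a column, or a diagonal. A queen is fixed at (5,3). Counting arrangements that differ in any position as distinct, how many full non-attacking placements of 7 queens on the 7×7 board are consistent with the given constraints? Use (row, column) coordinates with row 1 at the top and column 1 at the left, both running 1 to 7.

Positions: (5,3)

Branch on row 1: col 1 → 1; col 2 → 1; col 4 → 1; col 5 → 2; col 6 → 1.
Sum: 1 + 1 + 1 + 2 + 1 = 6.

6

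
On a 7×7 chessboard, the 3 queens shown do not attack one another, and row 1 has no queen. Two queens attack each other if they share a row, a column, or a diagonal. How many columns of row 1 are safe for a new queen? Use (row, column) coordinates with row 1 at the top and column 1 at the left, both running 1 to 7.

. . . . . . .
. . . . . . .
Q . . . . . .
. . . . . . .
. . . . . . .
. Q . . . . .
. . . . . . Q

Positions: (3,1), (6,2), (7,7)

(3,1) attacks row 1 at column 1 and diagonals 3.
(6,2) attacks row 1 at column 2 and diagonals 7.
(7,7) attacks row 1 at column 7 and diagonals 1.
Attacked columns: {1, 2, 3, 7}. Safe: {4, 5, 6}.

3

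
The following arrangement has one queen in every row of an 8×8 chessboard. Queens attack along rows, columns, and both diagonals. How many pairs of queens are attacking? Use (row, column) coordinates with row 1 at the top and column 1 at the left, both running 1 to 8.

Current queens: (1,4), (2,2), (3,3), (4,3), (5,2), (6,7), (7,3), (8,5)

8

Same column: (2,2)–(5,2) (column 2); (3,3)–(4,3) (column 3); (3,3)–(7,3) (column 3); (4,3)–(7,3) (column 3).
Same diagonal: (2,2)–(3,3) (|2−3| = |2−3| = 1); (4,3)–(5,2) (|4−5| = |3−2| = 1); (5,2)–(8,5) (|5−8| = |2−5| = 3); (6,7)–(8,5) (|6−8| = |7−5| = 2).
Total attacking pairs: 8.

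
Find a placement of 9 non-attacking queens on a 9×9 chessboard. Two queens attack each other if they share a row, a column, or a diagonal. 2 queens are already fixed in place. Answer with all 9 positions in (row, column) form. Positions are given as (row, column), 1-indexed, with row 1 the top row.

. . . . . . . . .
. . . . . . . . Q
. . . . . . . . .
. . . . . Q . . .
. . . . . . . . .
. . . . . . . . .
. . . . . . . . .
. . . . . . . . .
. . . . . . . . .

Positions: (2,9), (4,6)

(1,5) (2,9) (3,2) (4,6) (5,8) (6,3) (7,1) (8,4) (9,7)

Row 1: attacked by (2,9)→{8,9}; (4,6)→{3,6,9}. Safe: 1, 2, 4, 5, 7. Place at column 5.
Row 3: attacked by (1,5)→{3,5,7}; (2,9)→{8,9}; (4,6)→{5,6,7}. Safe: 1, 2, 4. Place at column 2.
Row 5: attacked by (1,5)→{1,5,9}; (2,9)→{6,9}; (3,2)→{2,4}; (4,6)→{5,6,7}. Safe: 3, 8. Place at column 8.
Row 6: attacked by (1,5)→{5}; (2,9)→{5,9}; (3,2)→{2,5}; (4,6)→{4,6,8}; (5,8)→{7,8,9}. Safe: 1, 3. Place at column 3.
Row 7: attacked by (1,5)→{5}; (2,9)→{4,9}; (3,2)→{2,6}; (4,6)→{3,6,9}; (5,8)→{6,8}; (6,3)→{2,3,4}. Safe: 1, 7. Place at column 1.
Row 8: attacked by (1,5)→{5}; (2,9)→{3,9}; (3,2)→{2,7}; (4,6)→{2,6}; (5,8)→{5,8}; (6,3)→{1,3,5}; (7,1)→{1,2}. Safe: 4. Place at column 4.
Row 9: attacked by (1,5)→{5}; (2,9)→{2,9}; (3,2)→{2,8}; (4,6)→{1,6}; (5,8)→{4,8}; (6,3)→{3,6}; (7,1)→{1,3}; (8,4)→{3,4,5}. Safe: 7. Place at column 7.
Columns [5, 9, 2, 6, 8, 3, 1, 4, 7], r−c [-4, -7, 1, -2, -3, 3, 6, 4, 2], r+c [6, 11, 5, 10, 13, 9, 8, 12, 16] are all distinct, so no two queens attack.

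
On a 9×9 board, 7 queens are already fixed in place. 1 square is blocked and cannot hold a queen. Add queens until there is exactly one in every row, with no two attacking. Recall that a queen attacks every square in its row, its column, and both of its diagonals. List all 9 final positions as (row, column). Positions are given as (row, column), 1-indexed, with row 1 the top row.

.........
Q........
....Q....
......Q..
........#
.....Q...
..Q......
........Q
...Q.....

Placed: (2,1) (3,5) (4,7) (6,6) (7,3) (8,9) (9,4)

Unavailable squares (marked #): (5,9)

(1,8) (2,1) (3,5) (4,7) (5,2) (6,6) (7,3) (8,9) (9,4)

Row 1: attacked by (2,1)→{1,2}; (3,5)→{3,5,7}; (4,7)→{4,7}; (6,6)→{1,6}; (7,3)→{3,9}; (8,9)→{2,9}; (9,4)→{4}. Safe: 8. Place at column 8.
Row 5: attacked by (1,8)→{4,8}; (2,1)→{1,4}; (3,5)→{3,5,7}; (4,7)→{6,7,8}; (6,6)→{5,6,7}; (7,3)→{1,3,5}; (8,9)→{6,9}; (9,4)→{4,8}. Blocked: 9. Safe: 2. Place at column 2.
Columns [8, 1, 5, 7, 2, 6, 3, 9, 4], r−c [-7, 1, -2, -3, 3, 0, 4, -1, 5], r+c [9, 3, 8, 11, 7, 12, 10, 17, 13] are all distinct, so no two queens attack.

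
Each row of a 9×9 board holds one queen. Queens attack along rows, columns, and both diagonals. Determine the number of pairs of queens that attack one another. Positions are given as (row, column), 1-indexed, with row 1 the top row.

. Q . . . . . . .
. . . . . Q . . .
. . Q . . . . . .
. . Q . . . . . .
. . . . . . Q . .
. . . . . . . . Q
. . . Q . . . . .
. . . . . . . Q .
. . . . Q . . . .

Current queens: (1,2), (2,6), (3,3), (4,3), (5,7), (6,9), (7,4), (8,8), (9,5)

2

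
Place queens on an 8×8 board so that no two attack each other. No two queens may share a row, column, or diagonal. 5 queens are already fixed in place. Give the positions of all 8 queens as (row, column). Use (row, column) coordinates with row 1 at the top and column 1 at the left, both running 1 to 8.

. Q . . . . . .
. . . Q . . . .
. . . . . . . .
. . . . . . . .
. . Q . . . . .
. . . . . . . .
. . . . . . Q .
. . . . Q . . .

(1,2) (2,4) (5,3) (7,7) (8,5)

(1,2) (2,4) (3,6) (4,8) (5,3) (6,1) (7,7) (8,5)

Row 3: attacked by (1,2)→{2,4}; (2,4)→{3,4,5}; (5,3)→{1,3,5}; (7,7)→{3,7}; (8,5)→{5}. Safe: 6, 8. Place at column 6.
Row 4: attacked by (1,2)→{2,5}; (2,4)→{2,4,6}; (3,6)→{5,6,7}; (5,3)→{2,3,4}; (7,7)→{4,7}; (8,5)→{1,5}. Safe: 8. Place at column 8.
Row 6: attacked by (1,2)→{2,7}; (2,4)→{4,8}; (3,6)→{3,6}; (4,8)→{6,8}; (5,3)→{2,3,4}; (7,7)→{6,7,8}; (8,5)→{3,5,7}. Safe: 1. Place at column 1.
Columns [2, 4, 6, 8, 3, 1, 7, 5], r−c [-1, -2, -3, -4, 2, 5, 0, 3], r+c [3, 6, 9, 12, 8, 7, 14, 13] are all distinct, so no two queens attack.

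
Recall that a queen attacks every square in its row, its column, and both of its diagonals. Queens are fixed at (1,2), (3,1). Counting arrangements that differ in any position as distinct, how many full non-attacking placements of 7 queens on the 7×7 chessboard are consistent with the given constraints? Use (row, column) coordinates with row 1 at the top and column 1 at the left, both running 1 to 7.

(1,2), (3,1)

Branch on row 2: col 4 → 1; col 5 → 1; col 6 → 0; col 7 → 0.
Sum: 1 + 1 + 0 + 0 = 2.

2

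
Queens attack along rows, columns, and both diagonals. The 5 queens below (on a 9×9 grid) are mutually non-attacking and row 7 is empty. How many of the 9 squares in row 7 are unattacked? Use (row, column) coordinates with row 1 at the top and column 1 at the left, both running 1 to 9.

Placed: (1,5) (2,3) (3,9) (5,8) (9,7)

3

(1,5) attacks row 7 at column 5.
(2,3) attacks row 7 at column 3 and diagonals 8.
(3,9) attacks row 7 at column 9 and diagonals 5.
(5,8) attacks row 7 at column 8 and diagonals 6.
(9,7) attacks row 7 at column 7 and diagonals 5, 9.
Attacked columns: {3, 5, 6, 7, 8, 9}. Safe: {1, 2, 4}.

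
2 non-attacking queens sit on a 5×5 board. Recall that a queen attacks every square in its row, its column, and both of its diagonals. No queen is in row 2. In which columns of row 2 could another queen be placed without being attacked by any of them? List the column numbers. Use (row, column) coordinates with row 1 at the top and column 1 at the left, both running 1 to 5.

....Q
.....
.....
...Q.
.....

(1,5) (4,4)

(1,5) attacks row 2 at column 5 and diagonals 4.
(4,4) attacks row 2 at column 4 and diagonals 2.
Attacked columns: {2, 4, 5}. Safe: {1, 3}.

columns 1, 3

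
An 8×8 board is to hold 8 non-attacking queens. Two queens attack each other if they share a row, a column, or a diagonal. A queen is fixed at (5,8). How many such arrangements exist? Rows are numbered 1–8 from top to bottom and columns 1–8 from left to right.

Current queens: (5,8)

Branch on row 1: col 1 → 1; col 2 → 1; col 3 → 4; col 5 → 5; col 6 → 4; col 7 → 3.
Sum: 1 + 1 + 4 + 5 + 4 + 3 = 18.

18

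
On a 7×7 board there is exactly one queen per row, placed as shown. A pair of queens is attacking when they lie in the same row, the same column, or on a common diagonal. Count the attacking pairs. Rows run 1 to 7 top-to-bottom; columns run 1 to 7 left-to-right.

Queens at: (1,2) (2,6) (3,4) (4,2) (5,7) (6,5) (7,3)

2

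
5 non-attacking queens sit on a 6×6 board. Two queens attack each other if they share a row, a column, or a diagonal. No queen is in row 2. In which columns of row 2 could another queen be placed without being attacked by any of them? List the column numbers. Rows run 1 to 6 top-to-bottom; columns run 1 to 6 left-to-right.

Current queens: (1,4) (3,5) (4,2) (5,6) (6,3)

columns 1

(1,4) attacks row 2 at column 4 and diagonals 3, 5.
(3,5) attacks row 2 at column 5 and diagonals 4, 6.
(4,2) attacks row 2 at column 2 and diagonals 4.
(5,6) attacks row 2 at column 6 and diagonals 3.
(6,3) attacks row 2 at column 3.
Attacked columns: {2, 3, 4, 5, 6}. Safe: {1}.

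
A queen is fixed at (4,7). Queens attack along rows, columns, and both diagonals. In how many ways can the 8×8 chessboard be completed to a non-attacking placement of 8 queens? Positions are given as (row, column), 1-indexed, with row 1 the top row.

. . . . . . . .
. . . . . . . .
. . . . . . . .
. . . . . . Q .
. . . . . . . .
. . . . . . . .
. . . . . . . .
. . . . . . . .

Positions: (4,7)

Branch on row 1: col 1 → 0; col 2 → 1; col 3 → 3; col 5 → 2; col 6 → 2; col 8 → 0.
Sum: 0 + 1 + 3 + 2 + 2 + 0 = 8.

8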